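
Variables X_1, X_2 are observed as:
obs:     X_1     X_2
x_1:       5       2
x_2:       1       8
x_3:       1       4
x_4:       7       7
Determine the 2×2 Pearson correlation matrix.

Step 1 — column means:
  mean(X_1) = (5 + 1 + 1 + 7) / 4 = 14/4 = 3.5
  mean(X_2) = (2 + 8 + 4 + 7) / 4 = 21/4 = 5.25

Step 2 — sample variances and covariances s[i,j] = (1/(n-1)) · Σ_k (x_{k,i} - mean_i) · (x_{k,j} - mean_j), with n-1 = 3:
  s[X_1,X_1] = ((1.5)·(1.5) + (-2.5)·(-2.5) + (-2.5)·(-2.5) + (3.5)·(3.5)) / 3 = 27/3 = 9
  s[X_1,X_2] = ((1.5)·(-3.25) + (-2.5)·(2.75) + (-2.5)·(-1.25) + (3.5)·(1.75)) / 3 = -2.5/3 = -0.8333
  s[X_2,X_2] = ((-3.25)·(-3.25) + (2.75)·(2.75) + (-1.25)·(-1.25) + (1.75)·(1.75)) / 3 = 22.75/3 = 7.5833
  Sample standard deviations s_i = √(s[i,i]):
  s(X_1) = √(9) = 3
  s(X_2) = √(7.5833) = 2.7538

Step 3 — r_{ij} = s_{ij} / (s_i · s_j):
  r[X_1,X_1] = 1 (diagonal).
  r[X_1,X_2] = -0.8333 / (3 · 2.7538) = -0.8333 / 8.2614 = -0.1009
  r[X_2,X_2] = 1 (diagonal).

R is symmetric with unit diagonal. Assembling:

R = [[1, -0.1009],
 [-0.1009, 1]]


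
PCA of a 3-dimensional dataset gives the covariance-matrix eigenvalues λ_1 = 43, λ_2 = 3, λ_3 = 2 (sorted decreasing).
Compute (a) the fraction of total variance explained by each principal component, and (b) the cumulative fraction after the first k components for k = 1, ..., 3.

Step 1 — total variance = trace(Sigma) = Σ λ_i = 43 + 3 + 2 = 48.

Step 2 — fraction explained by component i = λ_i / Σ λ:
  PC1: 43/48 = 0.8958
  PC2: 3/48 = 0.0625
  PC3: 2/48 = 0.0417

Step 3 — cumulative fraction after k components = (λ_1 + ... + λ_k) / Σ λ:
  k = 1: 43/48 = 0.8958
  k = 2: (43 + 3)/48 = 46/48 = 0.9583
  k = 3: (43 + 3 + 2)/48 = 48/48 = 1

Summary (fraction, with percent):

explained: PC1 0.8958 (89.58%), PC2 0.0625 (6.25%), PC3 0.0417 (4.17%);  cumulative: 0.8958, 0.9583, 1


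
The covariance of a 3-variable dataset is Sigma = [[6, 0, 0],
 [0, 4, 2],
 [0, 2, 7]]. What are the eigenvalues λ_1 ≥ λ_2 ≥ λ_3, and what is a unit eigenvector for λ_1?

Step 1 — characteristic polynomial p(λ) = det(λI - Sigma) = λ³ - tr·λ² + c_1·λ - det, where tr = trace, c_1 = sum of the principal 2×2 minors, det = det(Sigma):
  tr = 6 + 4 + 7 = 17,
  c_1 = (6·4 - (0)²) + (6·7 - (0)²) + (4·7 - (2)²) = 24 + 42 + 24 = 90,
  det = 6·(4·7 - (2)²) - (0)·((0)·7 - (2)·(0)) + (0)·((0)·(2) - 4·(0)) = 6·(24) - (0)·(0) + (0)·(0) = 144.
  So p(λ) = λ³ - 17λ² + 90λ - 144.
Step 2 — look for an integer root (rational root theorem: any rational root is an integer divisor of 144). Testing λ = 3:
  p(3) = 27 - 153 + 270 - 144 = 0  ✓
  Dividing out (λ - 3): p(λ) = (λ - 3)(λ² - 14λ + 48).
Step 3 — remaining eigenvalues from the quadratic λ² - 14λ + 48 = 0:
  Δ = 14² - 4·48 = 196 - 192 = 4,  λ = (14 ± √4)/2 = (14 ± 2)/2 = 8 or 6.
  Sorted: λ_1 = 8,  λ_2 = 6,  λ_3 = 3  (check: sum = 17 = tr ✓).

Step 4 — unit eigenvector for λ_1 = 8: v spans the null space of (Sigma - λ_1 I), whose rows are
  r_1 = (-2, 0, 0),  r_2 = (0, -4, 2),  r_3 = (0, 2, -1).
  v is orthogonal to every row, so take v ∝ r_1 × r_2 = ((0)·(2) - (0)·(-4), (0)·(0) - (-2)·(2), (-2)·(-4) - (0)·(0)) = (0, 4, 8).
  Rescale (divide by 4): u = (0, 1, 2).
  ||u|| = √((0)² + (1)² + (2)²) = √(5) ≈ 2.2361,  v_1 = u/||u|| ≈ (0, 0.4472, 0.8944) (||v_1|| = 1).

λ_1 = 8,  λ_2 = 6,  λ_3 = 3;  v_1 ≈ (0, 0.4472, 0.8944)


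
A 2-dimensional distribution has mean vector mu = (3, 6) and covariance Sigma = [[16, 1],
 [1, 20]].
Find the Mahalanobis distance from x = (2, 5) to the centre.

Step 1 — centre the observation: (x - mu) = (-1, -1).

Step 2 — invert Sigma. det(Sigma) = 16·20 - (1)² = 319.
  Sigma^{-1} = (1/det) · [[d, -b], [-b, a]] = [[0.0627, -0.0031],
 [-0.0031, 0.0502]].

Step 3 — form the quadratic (x - mu)^T · Sigma^{-1} · (x - mu):
  Sigma^{-1} · (x - mu) = (-0.0596, -0.047).
  (x - mu)^T · [Sigma^{-1} · (x - mu)] = (-1)·(-0.0596) + (-1)·(-0.047) = 0.1066.

Step 4 — take square root: d = √(0.1066) ≈ 0.3265.

d(x, mu) = √(0.1066) ≈ 0.3265


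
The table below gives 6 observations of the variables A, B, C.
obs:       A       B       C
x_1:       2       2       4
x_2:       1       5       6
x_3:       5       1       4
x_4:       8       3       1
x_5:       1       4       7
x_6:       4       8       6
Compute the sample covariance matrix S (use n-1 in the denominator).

Step 1 — column means:
  mean(A) = (2 + 1 + 5 + 8 + 1 + 4) / 6 = 21/6 = 3.5
  mean(B) = (2 + 5 + 1 + 3 + 4 + 8) / 6 = 23/6 = 3.8333
  mean(C) = (4 + 6 + 4 + 1 + 7 + 6) / 6 = 28/6 = 4.6667

Step 2 — sample covariance S[i,j] = (1/(n-1)) · Σ_k (x_{k,i} - mean_i) · (x_{k,j} - mean_j), with n-1 = 5.
  S[A,A] = ((-1.5)·(-1.5) + (-2.5)·(-2.5) + (1.5)·(1.5) + (4.5)·(4.5) + (-2.5)·(-2.5) + (0.5)·(0.5)) / 5 = 37.5/5 = 7.5
  S[A,B] = ((-1.5)·(-1.8333) + (-2.5)·(1.1667) + (1.5)·(-2.8333) + (4.5)·(-0.8333) + (-2.5)·(0.1667) + (0.5)·(4.1667)) / 5 = -6.5/5 = -1.3
  S[A,C] = ((-1.5)·(-0.6667) + (-2.5)·(1.3333) + (1.5)·(-0.6667) + (4.5)·(-3.6667) + (-2.5)·(2.3333) + (0.5)·(1.3333)) / 5 = -25/5 = -5
  S[B,B] = ((-1.8333)·(-1.8333) + (1.1667)·(1.1667) + (-2.8333)·(-2.8333) + (-0.8333)·(-0.8333) + (0.1667)·(0.1667) + (4.1667)·(4.1667)) / 5 = 30.8333/5 = 6.1667
  S[B,C] = ((-1.8333)·(-0.6667) + (1.1667)·(1.3333) + (-2.8333)·(-0.6667) + (-0.8333)·(-3.6667) + (0.1667)·(2.3333) + (4.1667)·(1.3333)) / 5 = 13.6667/5 = 2.7333
  S[C,C] = ((-0.6667)·(-0.6667) + (1.3333)·(1.3333) + (-0.6667)·(-0.6667) + (-3.6667)·(-3.6667) + (2.3333)·(2.3333) + (1.3333)·(1.3333)) / 5 = 23.3333/5 = 4.6667

S is symmetric (S[j,i] = S[i,j]). Assembling:

S = [[7.5, -1.3, -5],
 [-1.3, 6.1667, 2.7333],
 [-5, 2.7333, 4.6667]]


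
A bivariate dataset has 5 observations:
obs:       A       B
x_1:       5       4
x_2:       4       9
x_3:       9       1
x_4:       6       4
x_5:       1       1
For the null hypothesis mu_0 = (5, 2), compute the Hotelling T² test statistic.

Step 1 — sample mean vector:
  mean(A) = (5 + 4 + 9 + 6 + 1) / 5 = 25/5 = 5
  mean(B) = (4 + 9 + 1 + 4 + 1) / 5 = 19/5 = 3.8
  x̄ = (5, 3.8),  deviation x̄ - mu_0 = (5, 3.8) - (5, 2) = (0, 1.8).

Step 2 — sample covariance matrix, S[i,j] = (1/(n-1)) · Σ_k (x_{k,i} - mean_i) · (x_{k,j} - mean_j), divisor n-1 = 4:
  S[A,A] = ((0)·(0) + (-1)·(-1) + (4)·(4) + (1)·(1) + (-4)·(-4)) / 4 = 34/4 = 8.5
  S[A,B] = ((0)·(0.2) + (-1)·(5.2) + (4)·(-2.8) + (1)·(0.2) + (-4)·(-2.8)) / 4 = -5/4 = -1.25
  S[B,B] = ((0.2)·(0.2) + (5.2)·(5.2) + (-2.8)·(-2.8) + (0.2)·(0.2) + (-2.8)·(-2.8)) / 4 = 42.8/4 = 10.7
  S = [[8.5, -1.25],
 [-1.25, 10.7]].

Step 3 — invert S. det(S) = 8.5·10.7 - (-1.25)² = 89.3875.
  S^{-1} = (1/det) · [[d, -b], [-b, a]] = [[0.1197, 0.014],
 [0.014, 0.0951]].

Step 4 — quadratic form (x̄ - mu_0)^T · S^{-1} · (x̄ - mu_0):
  S^{-1} · (x̄ - mu_0) = (0.0252, 0.1712),
  (x̄ - mu_0)^T · [...] = (0)·(0.0252) + (1.8)·(0.1712) = 0.3081.

Step 5 — scale by n: T² = 5 · 0.3081 = 1.5405.

T² ≈ 1.5405


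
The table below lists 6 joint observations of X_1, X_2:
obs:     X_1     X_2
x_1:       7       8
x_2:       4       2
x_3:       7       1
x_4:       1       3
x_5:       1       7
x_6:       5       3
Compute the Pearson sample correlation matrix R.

Step 1 — column means:
  mean(X_1) = (7 + 4 + 7 + 1 + 1 + 5) / 6 = 25/6 = 4.1667
  mean(X_2) = (8 + 2 + 1 + 3 + 7 + 3) / 6 = 24/6 = 4

Step 2 — sample variances and covariances s[i,j] = (1/(n-1)) · Σ_k (x_{k,i} - mean_i) · (x_{k,j} - mean_j), with n-1 = 5:
  s[X_1,X_1] = ((2.8333)·(2.8333) + (-0.1667)·(-0.1667) + (2.8333)·(2.8333) + (-3.1667)·(-3.1667) + (-3.1667)·(-3.1667) + (0.8333)·(0.8333)) / 5 = 36.8333/5 = 7.3667
  s[X_1,X_2] = ((2.8333)·(4) + (-0.1667)·(-2) + (2.8333)·(-3) + (-3.1667)·(-1) + (-3.1667)·(3) + (0.8333)·(-1)) / 5 = -4/5 = -0.8
  s[X_2,X_2] = ((4)·(4) + (-2)·(-2) + (-3)·(-3) + (-1)·(-1) + (3)·(3) + (-1)·(-1)) / 5 = 40/5 = 8
  Sample standard deviations s_i = √(s[i,i]):
  s(X_1) = √(7.3667) = 2.7142
  s(X_2) = √(8) = 2.8284

Step 3 — r_{ij} = s_{ij} / (s_i · s_j):
  r[X_1,X_1] = 1 (diagonal).
  r[X_1,X_2] = -0.8 / (2.7142 · 2.8284) = -0.8 / 7.6768 = -0.1042
  r[X_2,X_2] = 1 (diagonal).

R is symmetric with unit diagonal. Assembling:

R = [[1, -0.1042],
 [-0.1042, 1]]


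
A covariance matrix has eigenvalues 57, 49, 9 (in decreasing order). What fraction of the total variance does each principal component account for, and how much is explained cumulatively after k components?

Step 1 — total variance = trace(Sigma) = Σ λ_i = 57 + 49 + 9 = 115.

Step 2 — fraction explained by component i = λ_i / Σ λ:
  PC1: 57/115 = 0.4957
  PC2: 49/115 = 0.4261
  PC3: 9/115 = 0.0783

Step 3 — cumulative fraction after k components = (λ_1 + ... + λ_k) / Σ λ:
  k = 1: 57/115 = 0.4957
  k = 2: (57 + 49)/115 = 106/115 = 0.9217
  k = 3: (57 + 49 + 9)/115 = 115/115 = 1

Summary (fraction, with percent):

explained: PC1 0.4957 (49.57%), PC2 0.4261 (42.61%), PC3 0.0783 (7.83%);  cumulative: 0.4957, 0.9217, 1


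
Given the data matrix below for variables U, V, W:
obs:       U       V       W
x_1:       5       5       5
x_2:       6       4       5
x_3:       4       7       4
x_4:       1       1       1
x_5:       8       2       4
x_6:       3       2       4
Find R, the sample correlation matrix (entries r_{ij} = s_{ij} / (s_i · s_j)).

Step 1 — column means:
  mean(U) = (5 + 6 + 4 + 1 + 8 + 3) / 6 = 27/6 = 4.5
  mean(V) = (5 + 4 + 7 + 1 + 2 + 2) / 6 = 21/6 = 3.5
  mean(W) = (5 + 5 + 4 + 1 + 4 + 4) / 6 = 23/6 = 3.8333

Step 2 — sample variances and covariances s[i,j] = (1/(n-1)) · Σ_k (x_{k,i} - mean_i) · (x_{k,j} - mean_j), with n-1 = 5:
  s[U,U] = ((0.5)·(0.5) + (1.5)·(1.5) + (-0.5)·(-0.5) + (-3.5)·(-3.5) + (3.5)·(3.5) + (-1.5)·(-1.5)) / 5 = 29.5/5 = 5.9
  s[U,V] = ((0.5)·(1.5) + (1.5)·(0.5) + (-0.5)·(3.5) + (-3.5)·(-2.5) + (3.5)·(-1.5) + (-1.5)·(-1.5)) / 5 = 5.5/5 = 1.1
  s[U,W] = ((0.5)·(1.1667) + (1.5)·(1.1667) + (-0.5)·(0.1667) + (-3.5)·(-2.8333) + (3.5)·(0.1667) + (-1.5)·(0.1667)) / 5 = 12.5/5 = 2.5
  s[V,V] = ((1.5)·(1.5) + (0.5)·(0.5) + (3.5)·(3.5) + (-2.5)·(-2.5) + (-1.5)·(-1.5) + (-1.5)·(-1.5)) / 5 = 25.5/5 = 5.1
  s[V,W] = ((1.5)·(1.1667) + (0.5)·(1.1667) + (3.5)·(0.1667) + (-2.5)·(-2.8333) + (-1.5)·(0.1667) + (-1.5)·(0.1667)) / 5 = 9.5/5 = 1.9
  s[W,W] = ((1.1667)·(1.1667) + (1.1667)·(1.1667) + (0.1667)·(0.1667) + (-2.8333)·(-2.8333) + (0.1667)·(0.1667) + (0.1667)·(0.1667)) / 5 = 10.8333/5 = 2.1667
  Sample standard deviations s_i = √(s[i,i]):
  s(U) = √(5.9) = 2.429
  s(V) = √(5.1) = 2.2583
  s(W) = √(2.1667) = 1.472

Step 3 — r_{ij} = s_{ij} / (s_i · s_j):
  r[U,U] = 1 (diagonal).
  r[U,V] = 1.1 / (2.429 · 2.2583) = 1.1 / 5.4854 = 0.2005
  r[U,W] = 2.5 / (2.429 · 1.472) = 2.5 / 3.5754 = 0.6992
  r[V,V] = 1 (diagonal).
  r[V,W] = 1.9 / (2.2583 · 1.472) = 1.9 / 3.3242 = 0.5716
  r[W,W] = 1 (diagonal).

R is symmetric with unit diagonal. Assembling:

R = [[1, 0.2005, 0.6992],
 [0.2005, 1, 0.5716],
 [0.6992, 0.5716, 1]]


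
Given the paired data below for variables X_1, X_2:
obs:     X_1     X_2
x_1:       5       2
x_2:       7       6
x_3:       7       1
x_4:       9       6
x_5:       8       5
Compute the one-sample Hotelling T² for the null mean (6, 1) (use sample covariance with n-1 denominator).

Step 1 — sample mean vector:
  mean(X_1) = (5 + 7 + 7 + 9 + 8) / 5 = 36/5 = 7.2
  mean(X_2) = (2 + 6 + 1 + 6 + 5) / 5 = 20/5 = 4
  x̄ = (7.2, 4),  deviation x̄ - mu_0 = (7.2, 4) - (6, 1) = (1.2, 3).

Step 2 — sample covariance matrix, S[i,j] = (1/(n-1)) · Σ_k (x_{k,i} - mean_i) · (x_{k,j} - mean_j), divisor n-1 = 4:
  S[X_1,X_1] = ((-2.2)·(-2.2) + (-0.2)·(-0.2) + (-0.2)·(-0.2) + (1.8)·(1.8) + (0.8)·(0.8)) / 4 = 8.8/4 = 2.2
  S[X_1,X_2] = ((-2.2)·(-2) + (-0.2)·(2) + (-0.2)·(-3) + (1.8)·(2) + (0.8)·(1)) / 4 = 9/4 = 2.25
  S[X_2,X_2] = ((-2)·(-2) + (2)·(2) + (-3)·(-3) + (2)·(2) + (1)·(1)) / 4 = 22/4 = 5.5
  S = [[2.2, 2.25],
 [2.25, 5.5]].

Step 3 — invert S. det(S) = 2.2·5.5 - (2.25)² = 7.0375.
  S^{-1} = (1/det) · [[d, -b], [-b, a]] = [[0.7815, -0.3197],
 [-0.3197, 0.3126]].

Step 4 — quadratic form (x̄ - mu_0)^T · S^{-1} · (x̄ - mu_0):
  S^{-1} · (x̄ - mu_0) = (-0.0213, 0.5542),
  (x̄ - mu_0)^T · [...] = (1.2)·(-0.0213) + (3)·(0.5542) = 1.6369.

Step 5 — scale by n: T² = 5 · 1.6369 = 8.1847.

T² ≈ 8.1847


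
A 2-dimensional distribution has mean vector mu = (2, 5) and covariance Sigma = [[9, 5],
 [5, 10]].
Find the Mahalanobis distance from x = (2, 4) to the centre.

Step 1 — centre the observation: (x - mu) = (0, -1).

Step 2 — invert Sigma. det(Sigma) = 9·10 - (5)² = 65.
  Sigma^{-1} = (1/det) · [[d, -b], [-b, a]] = [[0.1538, -0.0769],
 [-0.0769, 0.1385]].

Step 3 — form the quadratic (x - mu)^T · Sigma^{-1} · (x - mu):
  Sigma^{-1} · (x - mu) = (0.0769, -0.1385).
  (x - mu)^T · [Sigma^{-1} · (x - mu)] = (0)·(0.0769) + (-1)·(-0.1385) = 0.1385.

Step 4 — take square root: d = √(0.1385) ≈ 0.3721.

d(x, mu) = √(0.1385) ≈ 0.3721


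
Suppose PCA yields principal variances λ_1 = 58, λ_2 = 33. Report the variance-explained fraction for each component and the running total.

Step 1 — total variance = trace(Sigma) = Σ λ_i = 58 + 33 = 91.

Step 2 — fraction explained by component i = λ_i / Σ λ:
  PC1: 58/91 = 0.6374
  PC2: 33/91 = 0.3626

Step 3 — cumulative fraction after k components = (λ_1 + ... + λ_k) / Σ λ:
  k = 1: 58/91 = 0.6374
  k = 2: (58 + 33)/91 = 91/91 = 1

Summary (fraction, with percent):

explained: PC1 0.6374 (63.74%), PC2 0.3626 (36.26%);  cumulative: 0.6374, 1


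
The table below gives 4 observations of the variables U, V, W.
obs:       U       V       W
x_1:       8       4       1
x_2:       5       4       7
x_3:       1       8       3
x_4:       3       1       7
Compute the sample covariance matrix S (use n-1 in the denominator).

Step 1 — column means:
  mean(U) = (8 + 5 + 1 + 3) / 4 = 17/4 = 4.25
  mean(V) = (4 + 4 + 8 + 1) / 4 = 17/4 = 4.25
  mean(W) = (1 + 7 + 3 + 7) / 4 = 18/4 = 4.5

Step 2 — sample covariance S[i,j] = (1/(n-1)) · Σ_k (x_{k,i} - mean_i) · (x_{k,j} - mean_j), with n-1 = 3.
  S[U,U] = ((3.75)·(3.75) + (0.75)·(0.75) + (-3.25)·(-3.25) + (-1.25)·(-1.25)) / 3 = 26.75/3 = 8.9167
  S[U,V] = ((3.75)·(-0.25) + (0.75)·(-0.25) + (-3.25)·(3.75) + (-1.25)·(-3.25)) / 3 = -9.25/3 = -3.0833
  S[U,W] = ((3.75)·(-3.5) + (0.75)·(2.5) + (-3.25)·(-1.5) + (-1.25)·(2.5)) / 3 = -9.5/3 = -3.1667
  S[V,V] = ((-0.25)·(-0.25) + (-0.25)·(-0.25) + (3.75)·(3.75) + (-3.25)·(-3.25)) / 3 = 24.75/3 = 8.25
  S[V,W] = ((-0.25)·(-3.5) + (-0.25)·(2.5) + (3.75)·(-1.5) + (-3.25)·(2.5)) / 3 = -13.5/3 = -4.5
  S[W,W] = ((-3.5)·(-3.5) + (2.5)·(2.5) + (-1.5)·(-1.5) + (2.5)·(2.5)) / 3 = 27/3 = 9

S is symmetric (S[j,i] = S[i,j]). Assembling:

S = [[8.9167, -3.0833, -3.1667],
 [-3.0833, 8.25, -4.5],
 [-3.1667, -4.5, 9]]


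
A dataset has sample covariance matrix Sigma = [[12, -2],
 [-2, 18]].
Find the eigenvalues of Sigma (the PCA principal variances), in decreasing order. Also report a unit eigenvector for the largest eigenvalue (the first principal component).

Step 1 — characteristic polynomial of 2×2 Sigma:
  det(Sigma - λI) = λ² - trace · λ + det = 0.
  trace = 12 + 18 = 30, det = 12·18 - (-2)² = 212.
Step 2 — discriminant:
  Δ = trace² - 4·det = 900 - 848 = 52.
Step 3 — eigenvalues:
  λ = (trace ± √Δ)/2 = (30 ± 7.2111)/2,
  λ_1 = 18.6056,  λ_2 = 11.3944.

Step 4 — unit eigenvector for λ_1: solve (Sigma - λ_1 I)v = 0. First row:
  (12 - 18.6056)·v_x + (-2)·v_y = 0, i.e. (-6.6056)·v_x + (-2)·v_y = 0,
  so v ∝ (b, λ_1 - a) = (-2, 6.6056); multiply by -1 so the first entry is positive: u = (2, -6.6056).
  ||u|| = √((2)² + (-6.6056)²) = √(47.6333) ≈ 6.9017,
  v_1 = u/||u|| ≈ (0.2898, -0.9571) (||v_1|| = 1).

λ_1 = 18.6056,  λ_2 = 11.3944;  v_1 ≈ (0.2898, -0.9571)


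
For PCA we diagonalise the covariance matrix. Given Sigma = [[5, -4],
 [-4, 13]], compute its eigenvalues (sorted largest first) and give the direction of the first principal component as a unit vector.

Step 1 — characteristic polynomial of 2×2 Sigma:
  det(Sigma - λI) = λ² - trace · λ + det = 0.
  trace = 5 + 13 = 18, det = 5·13 - (-4)² = 49.
Step 2 — discriminant:
  Δ = trace² - 4·det = 324 - 196 = 128.
Step 3 — eigenvalues:
  λ = (trace ± √Δ)/2 = (18 ± 11.3137)/2,
  λ_1 = 14.6569,  λ_2 = 3.3431.

Step 4 — unit eigenvector for λ_1: solve (Sigma - λ_1 I)v = 0. First row:
  (5 - 14.6569)·v_x + (-4)·v_y = 0, i.e. (-9.6569)·v_x + (-4)·v_y = 0,
  so v ∝ (b, λ_1 - a) = (-4, 9.6569); multiply by -1 so the first entry is positive: u = (4, -9.6569).
  ||u|| = √((4)² + (-9.6569)²) = √(109.2548) ≈ 10.4525,
  v_1 = u/||u|| ≈ (0.3827, -0.9239) (||v_1|| = 1).

λ_1 = 14.6569,  λ_2 = 3.3431;  v_1 ≈ (0.3827, -0.9239)


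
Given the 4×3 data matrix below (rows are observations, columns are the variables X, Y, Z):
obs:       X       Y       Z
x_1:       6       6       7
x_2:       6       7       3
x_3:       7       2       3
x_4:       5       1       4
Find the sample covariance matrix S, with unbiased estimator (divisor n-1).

Step 1 — column means:
  mean(X) = (6 + 6 + 7 + 5) / 4 = 24/4 = 6
  mean(Y) = (6 + 7 + 2 + 1) / 4 = 16/4 = 4
  mean(Z) = (7 + 3 + 3 + 4) / 4 = 17/4 = 4.25

Step 2 — sample covariance S[i,j] = (1/(n-1)) · Σ_k (x_{k,i} - mean_i) · (x_{k,j} - mean_j), with n-1 = 3.
  S[X,X] = ((0)·(0) + (0)·(0) + (1)·(1) + (-1)·(-1)) / 3 = 2/3 = 0.6667
  S[X,Y] = ((0)·(2) + (0)·(3) + (1)·(-2) + (-1)·(-3)) / 3 = 1/3 = 0.3333
  S[X,Z] = ((0)·(2.75) + (0)·(-1.25) + (1)·(-1.25) + (-1)·(-0.25)) / 3 = -1/3 = -0.3333
  S[Y,Y] = ((2)·(2) + (3)·(3) + (-2)·(-2) + (-3)·(-3)) / 3 = 26/3 = 8.6667
  S[Y,Z] = ((2)·(2.75) + (3)·(-1.25) + (-2)·(-1.25) + (-3)·(-0.25)) / 3 = 5/3 = 1.6667
  S[Z,Z] = ((2.75)·(2.75) + (-1.25)·(-1.25) + (-1.25)·(-1.25) + (-0.25)·(-0.25)) / 3 = 10.75/3 = 3.5833

S is symmetric (S[j,i] = S[i,j]). Assembling:

S = [[0.6667, 0.3333, -0.3333],
 [0.3333, 8.6667, 1.6667],
 [-0.3333, 1.6667, 3.5833]]


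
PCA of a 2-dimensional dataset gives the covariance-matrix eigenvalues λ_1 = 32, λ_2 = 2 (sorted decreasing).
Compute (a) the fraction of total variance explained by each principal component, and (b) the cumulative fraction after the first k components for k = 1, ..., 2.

Step 1 — total variance = trace(Sigma) = Σ λ_i = 32 + 2 = 34.

Step 2 — fraction explained by component i = λ_i / Σ λ:
  PC1: 32/34 = 0.9412
  PC2: 2/34 = 0.0588

Step 3 — cumulative fraction after k components = (λ_1 + ... + λ_k) / Σ λ:
  k = 1: 32/34 = 0.9412
  k = 2: (32 + 2)/34 = 34/34 = 1

Summary (fraction, with percent):

explained: PC1 0.9412 (94.12%), PC2 0.0588 (5.88%);  cumulative: 0.9412, 1


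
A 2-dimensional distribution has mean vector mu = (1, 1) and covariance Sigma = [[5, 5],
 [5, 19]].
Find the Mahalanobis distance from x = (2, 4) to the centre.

Step 1 — centre the observation: (x - mu) = (1, 3).

Step 2 — invert Sigma. det(Sigma) = 5·19 - (5)² = 70.
  Sigma^{-1} = (1/det) · [[d, -b], [-b, a]] = [[0.2714, -0.0714],
 [-0.0714, 0.0714]].

Step 3 — form the quadratic (x - mu)^T · Sigma^{-1} · (x - mu):
  Sigma^{-1} · (x - mu) = (0.0571, 0.1429).
  (x - mu)^T · [Sigma^{-1} · (x - mu)] = (1)·(0.0571) + (3)·(0.1429) = 0.4857.

Step 4 — take square root: d = √(0.4857) ≈ 0.6969.

d(x, mu) = √(0.4857) ≈ 0.6969


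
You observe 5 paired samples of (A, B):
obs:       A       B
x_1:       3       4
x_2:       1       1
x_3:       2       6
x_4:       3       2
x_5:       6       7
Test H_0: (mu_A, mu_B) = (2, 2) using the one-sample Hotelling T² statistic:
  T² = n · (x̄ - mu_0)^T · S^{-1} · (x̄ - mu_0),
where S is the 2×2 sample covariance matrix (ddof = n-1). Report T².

Step 1 — sample mean vector:
  mean(A) = (3 + 1 + 2 + 3 + 6) / 5 = 15/5 = 3
  mean(B) = (4 + 1 + 6 + 2 + 7) / 5 = 20/5 = 4
  x̄ = (3, 4),  deviation x̄ - mu_0 = (3, 4) - (2, 2) = (1, 2).

Step 2 — sample covariance matrix, S[i,j] = (1/(n-1)) · Σ_k (x_{k,i} - mean_i) · (x_{k,j} - mean_j), divisor n-1 = 4:
  S[A,A] = ((0)·(0) + (-2)·(-2) + (-1)·(-1) + (0)·(0) + (3)·(3)) / 4 = 14/4 = 3.5
  S[A,B] = ((0)·(0) + (-2)·(-3) + (-1)·(2) + (0)·(-2) + (3)·(3)) / 4 = 13/4 = 3.25
  S[B,B] = ((0)·(0) + (-3)·(-3) + (2)·(2) + (-2)·(-2) + (3)·(3)) / 4 = 26/4 = 6.5
  S = [[3.5, 3.25],
 [3.25, 6.5]].

Step 3 — invert S. det(S) = 3.5·6.5 - (3.25)² = 12.1875.
  S^{-1} = (1/det) · [[d, -b], [-b, a]] = [[0.5333, -0.2667],
 [-0.2667, 0.2872]].

Step 4 — quadratic form (x̄ - mu_0)^T · S^{-1} · (x̄ - mu_0):
  S^{-1} · (x̄ - mu_0) = (0, 0.3077),
  (x̄ - mu_0)^T · [...] = (1)·(0) + (2)·(0.3077) = 0.6154.

Step 5 — scale by n: T² = 5 · 0.6154 = 3.0769.

T² ≈ 3.0769


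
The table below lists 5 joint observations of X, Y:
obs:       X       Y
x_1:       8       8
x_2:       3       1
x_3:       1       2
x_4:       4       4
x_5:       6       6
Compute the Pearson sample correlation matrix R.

Step 1 — column means:
  mean(X) = (8 + 3 + 1 + 4 + 6) / 5 = 22/5 = 4.4
  mean(Y) = (8 + 1 + 2 + 4 + 6) / 5 = 21/5 = 4.2

Step 2 — sample variances and covariances s[i,j] = (1/(n-1)) · Σ_k (x_{k,i} - mean_i) · (x_{k,j} - mean_j), with n-1 = 4:
  s[X,X] = ((3.6)·(3.6) + (-1.4)·(-1.4) + (-3.4)·(-3.4) + (-0.4)·(-0.4) + (1.6)·(1.6)) / 4 = 29.2/4 = 7.3
  s[X,Y] = ((3.6)·(3.8) + (-1.4)·(-3.2) + (-3.4)·(-2.2) + (-0.4)·(-0.2) + (1.6)·(1.8)) / 4 = 28.6/4 = 7.15
  s[Y,Y] = ((3.8)·(3.8) + (-3.2)·(-3.2) + (-2.2)·(-2.2) + (-0.2)·(-0.2) + (1.8)·(1.8)) / 4 = 32.8/4 = 8.2
  Sample standard deviations s_i = √(s[i,i]):
  s(X) = √(7.3) = 2.7019
  s(Y) = √(8.2) = 2.8636

Step 3 — r_{ij} = s_{ij} / (s_i · s_j):
  r[X,X] = 1 (diagonal).
  r[X,Y] = 7.15 / (2.7019 · 2.8636) = 7.15 / 7.7369 = 0.9241
  r[Y,Y] = 1 (diagonal).

R is symmetric with unit diagonal. Assembling:

R = [[1, 0.9241],
 [0.9241, 1]]


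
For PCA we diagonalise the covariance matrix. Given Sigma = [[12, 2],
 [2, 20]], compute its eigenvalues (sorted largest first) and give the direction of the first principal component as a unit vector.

Step 1 — characteristic polynomial of 2×2 Sigma:
  det(Sigma - λI) = λ² - trace · λ + det = 0.
  trace = 12 + 20 = 32, det = 12·20 - (2)² = 236.
Step 2 — discriminant:
  Δ = trace² - 4·det = 1024 - 944 = 80.
Step 3 — eigenvalues:
  λ = (trace ± √Δ)/2 = (32 ± 8.9443)/2,
  λ_1 = 20.4721,  λ_2 = 11.5279.

Step 4 — unit eigenvector for λ_1: solve (Sigma - λ_1 I)v = 0. First row:
  (12 - 20.4721)·v_x + (2)·v_y = 0, i.e. (-8.4721)·v_x + (2)·v_y = 0,
  so v ∝ (b, λ_1 - a) = (2, 8.4721) = u.
  ||u|| = √((2)² + (8.4721)²) = √(75.7771) ≈ 8.705,
  v_1 = u/||u|| ≈ (0.2298, 0.9732) (||v_1|| = 1).

λ_1 = 20.4721,  λ_2 = 11.5279;  v_1 ≈ (0.2298, 0.9732)


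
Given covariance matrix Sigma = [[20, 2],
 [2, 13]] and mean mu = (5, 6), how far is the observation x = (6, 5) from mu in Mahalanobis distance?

Step 1 — centre the observation: (x - mu) = (1, -1).

Step 2 — invert Sigma. det(Sigma) = 20·13 - (2)² = 256.
  Sigma^{-1} = (1/det) · [[d, -b], [-b, a]] = [[0.0508, -0.0078],
 [-0.0078, 0.0781]].

Step 3 — form the quadratic (x - mu)^T · Sigma^{-1} · (x - mu):
  Sigma^{-1} · (x - mu) = (0.0586, -0.0859).
  (x - mu)^T · [Sigma^{-1} · (x - mu)] = (1)·(0.0586) + (-1)·(-0.0859) = 0.1445.

Step 4 — take square root: d = √(0.1445) ≈ 0.3802.

d(x, mu) = √(0.1445) ≈ 0.3802


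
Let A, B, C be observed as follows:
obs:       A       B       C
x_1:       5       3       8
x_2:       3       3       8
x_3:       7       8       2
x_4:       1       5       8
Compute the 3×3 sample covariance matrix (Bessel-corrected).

Step 1 — column means:
  mean(A) = (5 + 3 + 7 + 1) / 4 = 16/4 = 4
  mean(B) = (3 + 3 + 8 + 5) / 4 = 19/4 = 4.75
  mean(C) = (8 + 8 + 2 + 8) / 4 = 26/4 = 6.5

Step 2 — sample covariance S[i,j] = (1/(n-1)) · Σ_k (x_{k,i} - mean_i) · (x_{k,j} - mean_j), with n-1 = 3.
  S[A,A] = ((1)·(1) + (-1)·(-1) + (3)·(3) + (-3)·(-3)) / 3 = 20/3 = 6.6667
  S[A,B] = ((1)·(-1.75) + (-1)·(-1.75) + (3)·(3.25) + (-3)·(0.25)) / 3 = 9/3 = 3
  S[A,C] = ((1)·(1.5) + (-1)·(1.5) + (3)·(-4.5) + (-3)·(1.5)) / 3 = -18/3 = -6
  S[B,B] = ((-1.75)·(-1.75) + (-1.75)·(-1.75) + (3.25)·(3.25) + (0.25)·(0.25)) / 3 = 16.75/3 = 5.5833
  S[B,C] = ((-1.75)·(1.5) + (-1.75)·(1.5) + (3.25)·(-4.5) + (0.25)·(1.5)) / 3 = -19.5/3 = -6.5
  S[C,C] = ((1.5)·(1.5) + (1.5)·(1.5) + (-4.5)·(-4.5) + (1.5)·(1.5)) / 3 = 27/3 = 9

S is symmetric (S[j,i] = S[i,j]). Assembling:

S = [[6.6667, 3, -6],
 [3, 5.5833, -6.5],
 [-6, -6.5, 9]]


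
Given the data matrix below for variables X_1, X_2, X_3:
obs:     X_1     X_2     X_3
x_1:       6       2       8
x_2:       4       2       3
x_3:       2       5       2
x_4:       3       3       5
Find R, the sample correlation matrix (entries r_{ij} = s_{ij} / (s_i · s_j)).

Step 1 — column means:
  mean(X_1) = (6 + 4 + 2 + 3) / 4 = 15/4 = 3.75
  mean(X_2) = (2 + 2 + 5 + 3) / 4 = 12/4 = 3
  mean(X_3) = (8 + 3 + 2 + 5) / 4 = 18/4 = 4.5

Step 2 — sample variances and covariances s[i,j] = (1/(n-1)) · Σ_k (x_{k,i} - mean_i) · (x_{k,j} - mean_j), with n-1 = 3:
  s[X_1,X_1] = ((2.25)·(2.25) + (0.25)·(0.25) + (-1.75)·(-1.75) + (-0.75)·(-0.75)) / 3 = 8.75/3 = 2.9167
  s[X_1,X_2] = ((2.25)·(-1) + (0.25)·(-1) + (-1.75)·(2) + (-0.75)·(0)) / 3 = -6/3 = -2
  s[X_1,X_3] = ((2.25)·(3.5) + (0.25)·(-1.5) + (-1.75)·(-2.5) + (-0.75)·(0.5)) / 3 = 11.5/3 = 3.8333
  s[X_2,X_2] = ((-1)·(-1) + (-1)·(-1) + (2)·(2) + (0)·(0)) / 3 = 6/3 = 2
  s[X_2,X_3] = ((-1)·(3.5) + (-1)·(-1.5) + (2)·(-2.5) + (0)·(0.5)) / 3 = -7/3 = -2.3333
  s[X_3,X_3] = ((3.5)·(3.5) + (-1.5)·(-1.5) + (-2.5)·(-2.5) + (0.5)·(0.5)) / 3 = 21/3 = 7
  Sample standard deviations s_i = √(s[i,i]):
  s(X_1) = √(2.9167) = 1.7078
  s(X_2) = √(2) = 1.4142
  s(X_3) = √(7) = 2.6458

Step 3 — r_{ij} = s_{ij} / (s_i · s_j):
  r[X_1,X_1] = 1 (diagonal).
  r[X_1,X_2] = -2 / (1.7078 · 1.4142) = -2 / 2.4152 = -0.8281
  r[X_1,X_3] = 3.8333 / (1.7078 · 2.6458) = 3.8333 / 4.5185 = 0.8484
  r[X_2,X_2] = 1 (diagonal).
  r[X_2,X_3] = -2.3333 / (1.4142 · 2.6458) = -2.3333 / 3.7417 = -0.6236
  r[X_3,X_3] = 1 (diagonal).

R is symmetric with unit diagonal. Assembling:

R = [[1, -0.8281, 0.8484],
 [-0.8281, 1, -0.6236],
 [0.8484, -0.6236, 1]]


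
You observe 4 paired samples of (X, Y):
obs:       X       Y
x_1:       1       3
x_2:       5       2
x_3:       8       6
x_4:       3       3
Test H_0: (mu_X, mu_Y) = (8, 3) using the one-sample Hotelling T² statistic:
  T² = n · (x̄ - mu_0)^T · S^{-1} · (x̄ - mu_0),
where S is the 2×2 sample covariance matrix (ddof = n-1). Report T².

Step 1 — sample mean vector:
  mean(X) = (1 + 5 + 8 + 3) / 4 = 17/4 = 4.25
  mean(Y) = (3 + 2 + 6 + 3) / 4 = 14/4 = 3.5
  x̄ = (4.25, 3.5),  deviation x̄ - mu_0 = (4.25, 3.5) - (8, 3) = (-3.75, 0.5).

Step 2 — sample covariance matrix, S[i,j] = (1/(n-1)) · Σ_k (x_{k,i} - mean_i) · (x_{k,j} - mean_j), divisor n-1 = 3:
  S[X,X] = ((-3.25)·(-3.25) + (0.75)·(0.75) + (3.75)·(3.75) + (-1.25)·(-1.25)) / 3 = 26.75/3 = 8.9167
  S[X,Y] = ((-3.25)·(-0.5) + (0.75)·(-1.5) + (3.75)·(2.5) + (-1.25)·(-0.5)) / 3 = 10.5/3 = 3.5
  S[Y,Y] = ((-0.5)·(-0.5) + (-1.5)·(-1.5) + (2.5)·(2.5) + (-0.5)·(-0.5)) / 3 = 9/3 = 3
  S = [[8.9167, 3.5],
 [3.5, 3]].

Step 3 — invert S. det(S) = 8.9167·3 - (3.5)² = 14.5.
  S^{-1} = (1/det) · [[d, -b], [-b, a]] = [[0.2069, -0.2414],
 [-0.2414, 0.6149]].

Step 4 — quadratic form (x̄ - mu_0)^T · S^{-1} · (x̄ - mu_0):
  S^{-1} · (x̄ - mu_0) = (-0.8966, 1.2126),
  (x̄ - mu_0)^T · [...] = (-3.75)·(-0.8966) + (0.5)·(1.2126) = 3.9684.

Step 5 — scale by n: T² = 4 · 3.9684 = 15.8736.

T² ≈ 15.8736


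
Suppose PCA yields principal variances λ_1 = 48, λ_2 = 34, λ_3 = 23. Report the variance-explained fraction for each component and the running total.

Step 1 — total variance = trace(Sigma) = Σ λ_i = 48 + 34 + 23 = 105.

Step 2 — fraction explained by component i = λ_i / Σ λ:
  PC1: 48/105 = 0.4571
  PC2: 34/105 = 0.3238
  PC3: 23/105 = 0.219

Step 3 — cumulative fraction after k components = (λ_1 + ... + λ_k) / Σ λ:
  k = 1: 48/105 = 0.4571
  k = 2: (48 + 34)/105 = 82/105 = 0.781
  k = 3: (48 + 34 + 23)/105 = 105/105 = 1

Summary (fraction, with percent):

explained: PC1 0.4571 (45.71%), PC2 0.3238 (32.38%), PC3 0.219 (21.9%);  cumulative: 0.4571, 0.781, 1


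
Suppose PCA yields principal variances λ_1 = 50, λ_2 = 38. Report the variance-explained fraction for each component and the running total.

Step 1 — total variance = trace(Sigma) = Σ λ_i = 50 + 38 = 88.

Step 2 — fraction explained by component i = λ_i / Σ λ:
  PC1: 50/88 = 0.5682
  PC2: 38/88 = 0.4318

Step 3 — cumulative fraction after k components = (λ_1 + ... + λ_k) / Σ λ:
  k = 1: 50/88 = 0.5682
  k = 2: (50 + 38)/88 = 88/88 = 1

Summary (fraction, with percent):

explained: PC1 0.5682 (56.82%), PC2 0.4318 (43.18%);  cumulative: 0.5682, 1


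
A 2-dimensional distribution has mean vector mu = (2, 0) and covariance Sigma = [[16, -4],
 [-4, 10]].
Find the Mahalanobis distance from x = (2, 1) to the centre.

Step 1 — centre the observation: (x - mu) = (0, 1).

Step 2 — invert Sigma. det(Sigma) = 16·10 - (-4)² = 144.
  Sigma^{-1} = (1/det) · [[d, -b], [-b, a]] = [[0.0694, 0.0278],
 [0.0278, 0.1111]].

Step 3 — form the quadratic (x - mu)^T · Sigma^{-1} · (x - mu):
  Sigma^{-1} · (x - mu) = (0.0278, 0.1111).
  (x - mu)^T · [Sigma^{-1} · (x - mu)] = (0)·(0.0278) + (1)·(0.1111) = 0.1111.

Step 4 — take square root: d = √(0.1111) ≈ 0.3333.

d(x, mu) = √(0.1111) ≈ 0.3333


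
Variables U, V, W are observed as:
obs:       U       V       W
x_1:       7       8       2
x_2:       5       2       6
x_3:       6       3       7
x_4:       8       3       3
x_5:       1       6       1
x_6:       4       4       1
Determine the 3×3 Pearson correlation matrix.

Step 1 — column means:
  mean(U) = (7 + 5 + 6 + 8 + 1 + 4) / 6 = 31/6 = 5.1667
  mean(V) = (8 + 2 + 3 + 3 + 6 + 4) / 6 = 26/6 = 4.3333
  mean(W) = (2 + 6 + 7 + 3 + 1 + 1) / 6 = 20/6 = 3.3333

Step 2 — sample variances and covariances s[i,j] = (1/(n-1)) · Σ_k (x_{k,i} - mean_i) · (x_{k,j} - mean_j), with n-1 = 5:
  s[U,U] = ((1.8333)·(1.8333) + (-0.1667)·(-0.1667) + (0.8333)·(0.8333) + (2.8333)·(2.8333) + (-4.1667)·(-4.1667) + (-1.1667)·(-1.1667)) / 5 = 30.8333/5 = 6.1667
  s[U,V] = ((1.8333)·(3.6667) + (-0.1667)·(-2.3333) + (0.8333)·(-1.3333) + (2.8333)·(-1.3333) + (-4.1667)·(1.6667) + (-1.1667)·(-0.3333)) / 5 = -4.3333/5 = -0.8667
  s[U,W] = ((1.8333)·(-1.3333) + (-0.1667)·(2.6667) + (0.8333)·(3.6667) + (2.8333)·(-0.3333) + (-4.1667)·(-2.3333) + (-1.1667)·(-2.3333)) / 5 = 11.6667/5 = 2.3333
  s[V,V] = ((3.6667)·(3.6667) + (-2.3333)·(-2.3333) + (-1.3333)·(-1.3333) + (-1.3333)·(-1.3333) + (1.6667)·(1.6667) + (-0.3333)·(-0.3333)) / 5 = 25.3333/5 = 5.0667
  s[V,W] = ((3.6667)·(-1.3333) + (-2.3333)·(2.6667) + (-1.3333)·(3.6667) + (-1.3333)·(-0.3333) + (1.6667)·(-2.3333) + (-0.3333)·(-2.3333)) / 5 = -18.6667/5 = -3.7333
  s[W,W] = ((-1.3333)·(-1.3333) + (2.6667)·(2.6667) + (3.6667)·(3.6667) + (-0.3333)·(-0.3333) + (-2.3333)·(-2.3333) + (-2.3333)·(-2.3333)) / 5 = 33.3333/5 = 6.6667
  Sample standard deviations s_i = √(s[i,i]):
  s(U) = √(6.1667) = 2.4833
  s(V) = √(5.0667) = 2.2509
  s(W) = √(6.6667) = 2.582

Step 3 — r_{ij} = s_{ij} / (s_i · s_j):
  r[U,U] = 1 (diagonal).
  r[U,V] = -0.8667 / (2.4833 · 2.2509) = -0.8667 / 5.5897 = -0.155
  r[U,W] = 2.3333 / (2.4833 · 2.582) = 2.3333 / 6.4118 = 0.3639
  r[V,V] = 1 (diagonal).
  r[V,W] = -3.7333 / (2.2509 · 2.582) = -3.7333 / 5.8119 = -0.6424
  r[W,W] = 1 (diagonal).

R is symmetric with unit diagonal. Assembling:

R = [[1, -0.155, 0.3639],
 [-0.155, 1, -0.6424],
 [0.3639, -0.6424, 1]]


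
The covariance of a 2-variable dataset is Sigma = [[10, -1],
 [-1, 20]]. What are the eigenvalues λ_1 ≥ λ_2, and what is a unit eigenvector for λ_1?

Step 1 — characteristic polynomial of 2×2 Sigma:
  det(Sigma - λI) = λ² - trace · λ + det = 0.
  trace = 10 + 20 = 30, det = 10·20 - (-1)² = 199.
Step 2 — discriminant:
  Δ = trace² - 4·det = 900 - 796 = 104.
Step 3 — eigenvalues:
  λ = (trace ± √Δ)/2 = (30 ± 10.198)/2,
  λ_1 = 20.099,  λ_2 = 9.901.

Step 4 — unit eigenvector for λ_1: solve (Sigma - λ_1 I)v = 0. First row:
  (10 - 20.099)·v_x + (-1)·v_y = 0, i.e. (-10.099)·v_x + (-1)·v_y = 0,
  so v ∝ (b, λ_1 - a) = (-1, 10.099); multiply by -1 so the first entry is positive: u = (1, -10.099).
  ||u|| = √((1)² + (-10.099)²) = √(102.9902) ≈ 10.1484,
  v_1 = u/||u|| ≈ (0.0985, -0.9951) (||v_1|| = 1).

λ_1 = 20.099,  λ_2 = 9.901;  v_1 ≈ (0.0985, -0.9951)


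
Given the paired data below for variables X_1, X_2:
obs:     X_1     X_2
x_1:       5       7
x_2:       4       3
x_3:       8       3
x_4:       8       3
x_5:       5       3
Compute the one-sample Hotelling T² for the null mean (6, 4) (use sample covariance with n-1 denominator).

Step 1 — sample mean vector:
  mean(X_1) = (5 + 4 + 8 + 8 + 5) / 5 = 30/5 = 6
  mean(X_2) = (7 + 3 + 3 + 3 + 3) / 5 = 19/5 = 3.8
  x̄ = (6, 3.8),  deviation x̄ - mu_0 = (6, 3.8) - (6, 4) = (0, -0.2).

Step 2 — sample covariance matrix, S[i,j] = (1/(n-1)) · Σ_k (x_{k,i} - mean_i) · (x_{k,j} - mean_j), divisor n-1 = 4:
  S[X_1,X_1] = ((-1)·(-1) + (-2)·(-2) + (2)·(2) + (2)·(2) + (-1)·(-1)) / 4 = 14/4 = 3.5
  S[X_1,X_2] = ((-1)·(3.2) + (-2)·(-0.8) + (2)·(-0.8) + (2)·(-0.8) + (-1)·(-0.8)) / 4 = -4/4 = -1
  S[X_2,X_2] = ((3.2)·(3.2) + (-0.8)·(-0.8) + (-0.8)·(-0.8) + (-0.8)·(-0.8) + (-0.8)·(-0.8)) / 4 = 12.8/4 = 3.2
  S = [[3.5, -1],
 [-1, 3.2]].

Step 3 — invert S. det(S) = 3.5·3.2 - (-1)² = 10.2.
  S^{-1} = (1/det) · [[d, -b], [-b, a]] = [[0.3137, 0.098],
 [0.098, 0.3431]].

Step 4 — quadratic form (x̄ - mu_0)^T · S^{-1} · (x̄ - mu_0):
  S^{-1} · (x̄ - mu_0) = (-0.0196, -0.0686),
  (x̄ - mu_0)^T · [...] = (0)·(-0.0196) + (-0.2)·(-0.0686) = 0.0137.

Step 5 — scale by n: T² = 5 · 0.0137 = 0.0686.

T² ≈ 0.0686


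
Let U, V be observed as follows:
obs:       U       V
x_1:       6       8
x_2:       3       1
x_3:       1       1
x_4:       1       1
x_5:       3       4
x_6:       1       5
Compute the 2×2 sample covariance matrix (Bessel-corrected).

Step 1 — column means:
  mean(U) = (6 + 3 + 1 + 1 + 3 + 1) / 6 = 15/6 = 2.5
  mean(V) = (8 + 1 + 1 + 1 + 4 + 5) / 6 = 20/6 = 3.3333

Step 2 — sample covariance S[i,j] = (1/(n-1)) · Σ_k (x_{k,i} - mean_i) · (x_{k,j} - mean_j), with n-1 = 5.
  S[U,U] = ((3.5)·(3.5) + (0.5)·(0.5) + (-1.5)·(-1.5) + (-1.5)·(-1.5) + (0.5)·(0.5) + (-1.5)·(-1.5)) / 5 = 19.5/5 = 3.9
  S[U,V] = ((3.5)·(4.6667) + (0.5)·(-2.3333) + (-1.5)·(-2.3333) + (-1.5)·(-2.3333) + (0.5)·(0.6667) + (-1.5)·(1.6667)) / 5 = 20/5 = 4
  S[V,V] = ((4.6667)·(4.6667) + (-2.3333)·(-2.3333) + (-2.3333)·(-2.3333) + (-2.3333)·(-2.3333) + (0.6667)·(0.6667) + (1.6667)·(1.6667)) / 5 = 41.3333/5 = 8.2667

S is symmetric (S[j,i] = S[i,j]). Assembling:

S = [[3.9, 4],
 [4, 8.2667]]


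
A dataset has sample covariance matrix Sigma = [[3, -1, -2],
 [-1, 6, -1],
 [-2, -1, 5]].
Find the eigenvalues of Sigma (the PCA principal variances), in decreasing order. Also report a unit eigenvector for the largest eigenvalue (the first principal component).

Step 1 — characteristic polynomial p(λ) = det(λI - Sigma) = λ³ - tr·λ² + c_1·λ - det, where tr = trace, c_1 = sum of the principal 2×2 minors, det = det(Sigma):
  tr = 3 + 6 + 5 = 14,
  c_1 = (3·6 - (-1)²) + (3·5 - (-2)²) + (6·5 - (-1)²) = 17 + 11 + 29 = 57,
  det = 3·(6·5 - (-1)²) - (-1)·((-1)·5 - (-1)·(-2)) + (-2)·((-1)·(-1) - 6·(-2)) = 3·(29) - (-1)·(-7) + (-2)·(13) = 54.
  So p(λ) = λ³ - 14λ² + 57λ - 54.
Step 2 — look for an integer root (rational root theorem: any rational root is an integer divisor of 54). Testing λ = 6:
  p(6) = 216 - 504 + 342 - 54 = 0  ✓
  Dividing out (λ - 6): p(λ) = (λ - 6)(λ² - 8λ + 9).
Step 3 — remaining eigenvalues from the quadratic λ² - 8λ + 9 = 0:
  Δ = 8² - 4·9 = 64 - 36 = 28,  λ = (8 ± √28)/2 = (8 ± 5.2915)/2 ≈ 6.6458 or 1.3542.
  Sorted: λ_1 = 6.6458,  λ_2 = 6,  λ_3 = 1.3542  (check: sum = 14 = tr ✓).

Step 4 — unit eigenvector for λ_1 ≈ 6.6458: v spans the null space of (Sigma - λ_1 I), whose rows are
  r_1 = (-3.6458, -1, -2),  r_2 = (-1, -0.6458, -1),  r_3 = (-2, -1, -1.6458).
  v is orthogonal to every row, so take v ∝ r_1 × r_2 = ((-1)·(-1) - (-2)·(-0.6458), (-2)·(-1) - (-3.6458)·(-1), (-3.6458)·(-0.6458) - (-1)·(-1)) ≈ (-0.2915, -1.6458, 1.3542).
  Rescale (multiply by -1 so the first nonzero entry is positive): u = (0.2915, 1.6458, -1.3542).
  ||u|| = √((0.2915)² + (1.6458)² + (-1.3542)²) = √(4.6275) ≈ 2.1512,  v_1 = u/||u|| ≈ (0.1355, 0.7651, -0.6295) (||v_1|| = 1).

λ_1 = 6.6458,  λ_2 = 6,  λ_3 = 1.3542;  v_1 ≈ (0.1355, 0.7651, -0.6295)


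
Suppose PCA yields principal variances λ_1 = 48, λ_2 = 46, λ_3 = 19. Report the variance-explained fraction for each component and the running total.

Step 1 — total variance = trace(Sigma) = Σ λ_i = 48 + 46 + 19 = 113.

Step 2 — fraction explained by component i = λ_i / Σ λ:
  PC1: 48/113 = 0.4248
  PC2: 46/113 = 0.4071
  PC3: 19/113 = 0.1681

Step 3 — cumulative fraction after k components = (λ_1 + ... + λ_k) / Σ λ:
  k = 1: 48/113 = 0.4248
  k = 2: (48 + 46)/113 = 94/113 = 0.8319
  k = 3: (48 + 46 + 19)/113 = 113/113 = 1

Summary (fraction, with percent):

explained: PC1 0.4248 (42.48%), PC2 0.4071 (40.71%), PC3 0.1681 (16.81%);  cumulative: 0.4248, 0.8319, 1


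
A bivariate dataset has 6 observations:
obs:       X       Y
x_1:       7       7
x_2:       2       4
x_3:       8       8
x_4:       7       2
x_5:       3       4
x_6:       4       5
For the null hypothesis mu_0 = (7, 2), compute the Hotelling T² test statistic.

Step 1 — sample mean vector:
  mean(X) = (7 + 2 + 8 + 7 + 3 + 4) / 6 = 31/6 = 5.1667
  mean(Y) = (7 + 4 + 8 + 2 + 4 + 5) / 6 = 30/6 = 5
  x̄ = (5.1667, 5),  deviation x̄ - mu_0 = (5.1667, 5) - (7, 2) = (-1.8333, 3).

Step 2 — sample covariance matrix, S[i,j] = (1/(n-1)) · Σ_k (x_{k,i} - mean_i) · (x_{k,j} - mean_j), divisor n-1 = 5:
  S[X,X] = ((1.8333)·(1.8333) + (-3.1667)·(-3.1667) + (2.8333)·(2.8333) + (1.8333)·(1.8333) + (-2.1667)·(-2.1667) + (-1.1667)·(-1.1667)) / 5 = 30.8333/5 = 6.1667
  S[X,Y] = ((1.8333)·(2) + (-3.1667)·(-1) + (2.8333)·(3) + (1.8333)·(-3) + (-2.1667)·(-1) + (-1.1667)·(0)) / 5 = 12/5 = 2.4
  S[Y,Y] = ((2)·(2) + (-1)·(-1) + (3)·(3) + (-3)·(-3) + (-1)·(-1) + (0)·(0)) / 5 = 24/5 = 4.8
  S = [[6.1667, 2.4],
 [2.4, 4.8]].

Step 3 — invert S. det(S) = 6.1667·4.8 - (2.4)² = 23.84.
  S^{-1} = (1/det) · [[d, -b], [-b, a]] = [[0.2013, -0.1007],
 [-0.1007, 0.2587]].

Step 4 — quadratic form (x̄ - mu_0)^T · S^{-1} · (x̄ - mu_0):
  S^{-1} · (x̄ - mu_0) = (-0.6711, 0.9606),
  (x̄ - mu_0)^T · [...] = (-1.8333)·(-0.6711) + (3)·(0.9606) = 4.1121.

Step 5 — scale by n: T² = 6 · 4.1121 = 24.6728.

T² ≈ 24.6728


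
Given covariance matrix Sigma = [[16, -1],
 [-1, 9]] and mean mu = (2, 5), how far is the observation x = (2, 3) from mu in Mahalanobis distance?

Step 1 — centre the observation: (x - mu) = (0, -2).

Step 2 — invert Sigma. det(Sigma) = 16·9 - (-1)² = 143.
  Sigma^{-1} = (1/det) · [[d, -b], [-b, a]] = [[0.0629, 0.007],
 [0.007, 0.1119]].

Step 3 — form the quadratic (x - mu)^T · Sigma^{-1} · (x - mu):
  Sigma^{-1} · (x - mu) = (-0.014, -0.2238).
  (x - mu)^T · [Sigma^{-1} · (x - mu)] = (0)·(-0.014) + (-2)·(-0.2238) = 0.4476.

Step 4 — take square root: d = √(0.4476) ≈ 0.669.

d(x, mu) = √(0.4476) ≈ 0.669


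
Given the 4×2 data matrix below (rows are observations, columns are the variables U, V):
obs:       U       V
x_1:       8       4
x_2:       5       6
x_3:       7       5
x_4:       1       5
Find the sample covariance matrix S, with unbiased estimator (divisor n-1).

Step 1 — column means:
  mean(U) = (8 + 5 + 7 + 1) / 4 = 21/4 = 5.25
  mean(V) = (4 + 6 + 5 + 5) / 4 = 20/4 = 5

Step 2 — sample covariance S[i,j] = (1/(n-1)) · Σ_k (x_{k,i} - mean_i) · (x_{k,j} - mean_j), with n-1 = 3.
  S[U,U] = ((2.75)·(2.75) + (-0.25)·(-0.25) + (1.75)·(1.75) + (-4.25)·(-4.25)) / 3 = 28.75/3 = 9.5833
  S[U,V] = ((2.75)·(-1) + (-0.25)·(1) + (1.75)·(0) + (-4.25)·(0)) / 3 = -3/3 = -1
  S[V,V] = ((-1)·(-1) + (1)·(1) + (0)·(0) + (0)·(0)) / 3 = 2/3 = 0.6667

S is symmetric (S[j,i] = S[i,j]). Assembling:

S = [[9.5833, -1],
 [-1, 0.6667]]
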